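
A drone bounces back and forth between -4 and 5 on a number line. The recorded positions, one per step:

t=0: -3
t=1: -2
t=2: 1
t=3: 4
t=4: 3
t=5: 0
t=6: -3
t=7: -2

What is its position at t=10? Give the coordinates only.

3

The value reflects between -4 and 5, moving 3 per step.
  step 8: -2 → 1
  step 9: 1 → 4
  step 10: 4 → 3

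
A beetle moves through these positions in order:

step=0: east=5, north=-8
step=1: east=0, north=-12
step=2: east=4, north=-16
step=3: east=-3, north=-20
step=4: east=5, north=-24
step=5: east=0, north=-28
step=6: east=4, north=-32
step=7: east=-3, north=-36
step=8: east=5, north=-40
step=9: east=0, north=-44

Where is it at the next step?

East: cycles through 5, 0, 4, -3 every 4 steps. Step 10 lands at position 2 of the cycle → 4.
North: linear, -4 per step → -48 at step 10.

east=4, north=-48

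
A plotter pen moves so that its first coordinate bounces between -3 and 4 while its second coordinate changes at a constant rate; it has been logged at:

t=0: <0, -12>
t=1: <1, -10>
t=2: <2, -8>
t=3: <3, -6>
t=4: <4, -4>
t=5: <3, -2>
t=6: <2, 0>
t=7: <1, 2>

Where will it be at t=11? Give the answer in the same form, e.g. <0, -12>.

<-3, 10>

The first coordinate travels 1 per step and bounces off the walls at -3 and 4.
  step 8: 1 → 0
  step 9: 0 → -1
  step 10: -1 → -2
  step 11: -2 → -3
The second coordinate changes by +2 each step: at step 11 it is 10.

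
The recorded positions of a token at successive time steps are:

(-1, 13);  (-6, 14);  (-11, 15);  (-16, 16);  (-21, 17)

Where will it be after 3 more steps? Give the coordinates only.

(-36, 20)

The position changes by (-5, +1) every step.
step 5: (-21, 17) + (-5, +1) → (-26, 18)
step 6: (-26, 18) + (-5, +1) → (-31, 19)
step 7: (-31, 19) + (-5, +1) → (-36, 20)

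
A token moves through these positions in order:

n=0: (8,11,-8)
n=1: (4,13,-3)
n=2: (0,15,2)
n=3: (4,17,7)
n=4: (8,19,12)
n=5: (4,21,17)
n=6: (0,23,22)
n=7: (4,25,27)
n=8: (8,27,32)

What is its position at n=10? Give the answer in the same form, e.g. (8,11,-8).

The first coordinate repeats the cycle [8, 4, 0, 4] with period 4; step 10 mod 4 = 2, giving 0.
The second coordinate changes by +2 each step, so at step 10 it is 11 + 10·(2) = 31.
The third coordinate changes by +5 each step, so at step 10 it is -8 + 10·(5) = 42.

(0,31,42)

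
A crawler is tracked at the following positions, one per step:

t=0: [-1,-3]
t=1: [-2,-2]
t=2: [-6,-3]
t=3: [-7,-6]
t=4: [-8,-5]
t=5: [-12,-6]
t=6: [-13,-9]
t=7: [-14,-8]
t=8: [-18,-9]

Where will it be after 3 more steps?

Step-to-step displacements: [-1,+1], [-4,-1], [-1,-3], [-1,+1], [-4,-1], [-1,-3], [-1,+1], [-4,-1] — a repeating cycle of length 3.
step 9: apply [-1,-3] → [-19,-12]
step 10: apply [-1,+1] → [-20,-11]
step 11: apply [-4,-1] → [-24,-12]

[-24,-12]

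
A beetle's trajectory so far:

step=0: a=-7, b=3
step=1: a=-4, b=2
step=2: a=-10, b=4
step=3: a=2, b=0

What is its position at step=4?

Consecutive displacements (+3, -1), (-6, +2), (+12, -4) scale by a factor of -2 each step.
step 4: a=2, b=0 + (-24, +8) → a=-22, b=8

a=-22, b=8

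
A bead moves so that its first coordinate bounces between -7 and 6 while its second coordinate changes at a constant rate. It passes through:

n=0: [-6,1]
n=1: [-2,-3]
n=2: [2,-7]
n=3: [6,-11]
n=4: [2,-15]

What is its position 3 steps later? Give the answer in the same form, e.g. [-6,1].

[-4,-27]

The first coordinate reflects between -7 and 6, moving 4 per step.
  step 5: 2 → -2
  step 6: -2 → -6
  step 7: -6 → -4
The second coordinate changes by -4 each step: at step 7 it is -27.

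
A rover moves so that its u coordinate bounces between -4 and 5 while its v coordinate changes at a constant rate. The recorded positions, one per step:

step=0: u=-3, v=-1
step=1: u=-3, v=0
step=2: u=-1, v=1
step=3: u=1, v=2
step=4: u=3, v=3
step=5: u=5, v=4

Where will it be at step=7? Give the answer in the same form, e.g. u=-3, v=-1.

The u coordinate reflects between -4 and 5, moving 2 per step.
  step 6: 5 → 3
  step 7: 3 → 1
The v coordinate changes by +1 each step: at step 7 it is 6.

u=1, v=6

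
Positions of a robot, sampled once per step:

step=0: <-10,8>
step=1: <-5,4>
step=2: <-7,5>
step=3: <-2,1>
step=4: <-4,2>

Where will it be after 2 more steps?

<-1,-1>

Differencing gives <+5,-4>, <-2,+1>, <+5,-4>, <-2,+1>. This is the pattern <+5,-4>, <-2,+1> repeated.
step 5: apply <+5,-4> → <1,-2>
step 6: apply <-2,+1> → <-1,-1>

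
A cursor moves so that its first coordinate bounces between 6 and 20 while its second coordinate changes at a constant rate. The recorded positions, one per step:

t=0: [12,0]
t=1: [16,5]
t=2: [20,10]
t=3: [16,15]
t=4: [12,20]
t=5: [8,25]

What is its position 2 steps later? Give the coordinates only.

The first coordinate reflects between 6 and 20, moving 4 per step.
  step 6: 8 → 8
  step 7: 8 → 12
The second coordinate changes by +5 each step: at step 7 it is 35.

[12,35]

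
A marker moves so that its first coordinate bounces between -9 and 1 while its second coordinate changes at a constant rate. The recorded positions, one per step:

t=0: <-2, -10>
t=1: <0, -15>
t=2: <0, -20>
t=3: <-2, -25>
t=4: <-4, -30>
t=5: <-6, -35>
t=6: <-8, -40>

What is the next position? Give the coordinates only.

<-8, -45>

The first coordinate reflects between -9 and 1, moving 2 per step.
  step 7: -8 → -8
The second coordinate changes by -5 each step: at step 7 it is -45.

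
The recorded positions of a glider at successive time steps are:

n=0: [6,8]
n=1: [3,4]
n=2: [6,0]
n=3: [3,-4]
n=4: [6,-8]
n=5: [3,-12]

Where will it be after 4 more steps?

[3,-28]

The first coordinate repeats the cycle [6, 3] with period 2; step 9 mod 2 = 1, giving 3.
The second coordinate changes by -4 each step, so at step 9 it is 8 + 9·(-4) = -28.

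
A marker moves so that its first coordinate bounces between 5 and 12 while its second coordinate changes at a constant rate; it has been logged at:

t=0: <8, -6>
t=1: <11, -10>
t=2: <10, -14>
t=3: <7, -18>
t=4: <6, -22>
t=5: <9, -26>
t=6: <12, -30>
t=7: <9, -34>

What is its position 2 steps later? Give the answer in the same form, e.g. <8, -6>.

<7, -42>

The first coordinate travels 3 per step and bounces off the walls at 5 and 12.
  step 8: 9 → 6
  step 9: 6 → 7
The second coordinate changes by -4 each step: at step 9 it is -42.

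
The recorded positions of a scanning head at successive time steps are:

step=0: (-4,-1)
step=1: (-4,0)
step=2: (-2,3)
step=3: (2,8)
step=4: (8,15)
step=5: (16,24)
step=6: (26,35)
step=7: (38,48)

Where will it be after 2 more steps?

(68,80)

First differences are (+0,+1), (+2,+3), (+4,+5), (+6,+7), (+8,+9), (+10,+11), (+12,+13); their common second difference is (+2,+2) (constant acceleration).
step 8: (38,48) + (+14,+15) → (52,63)
step 9: (52,63) + (+16,+17) → (68,80)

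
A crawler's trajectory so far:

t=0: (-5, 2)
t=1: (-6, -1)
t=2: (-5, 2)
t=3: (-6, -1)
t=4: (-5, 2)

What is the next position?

(-6, -1)

Consecutive displacements (-1, -3), (+1, +3), (-1, -3), (+1, +3) scale by a factor of -1 each step.
step 5: (-5, 2) + (-1, -3) → (-6, -1)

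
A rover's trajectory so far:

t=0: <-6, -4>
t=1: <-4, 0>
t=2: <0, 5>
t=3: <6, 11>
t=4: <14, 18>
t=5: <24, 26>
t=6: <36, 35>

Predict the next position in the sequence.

Successive displacements: <+2, +4>, <+4, +5>, <+6, +6>, <+8, +7>, <+10, +8>, <+12, +9> — each changes by <+2, +1>.
step 7: <36, 35> + <+14, +10> → <50, 45>

<50, 45>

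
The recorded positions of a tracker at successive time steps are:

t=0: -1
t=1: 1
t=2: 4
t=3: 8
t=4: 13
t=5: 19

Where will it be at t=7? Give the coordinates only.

Taking differences between consecutive positions: +2, +3, +4, +5, +6. These grow by +1 each step.
step 6: 19 + 7 → 26
step 7: 26 + 8 → 34

34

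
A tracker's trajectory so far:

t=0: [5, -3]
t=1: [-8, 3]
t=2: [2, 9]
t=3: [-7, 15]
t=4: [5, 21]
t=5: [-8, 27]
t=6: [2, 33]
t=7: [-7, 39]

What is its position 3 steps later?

[2, 57]

The first coordinate repeats the cycle [5, -8, 2, -7] with period 4; step 10 mod 4 = 2, giving 2.
The second coordinate changes by +6 each step, so at step 10 it is -3 + 10·(6) = 57.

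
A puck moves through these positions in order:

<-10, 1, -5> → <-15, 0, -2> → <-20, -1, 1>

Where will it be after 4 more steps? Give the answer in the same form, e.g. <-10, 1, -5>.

<-40, -5, 13>

The position changes by <-5, -1, +3> every step.
step 3: <-20, -1, 1> + <-5, -1, +3> → <-25, -2, 4>
step 4: <-25, -2, 4> + <-5, -1, +3> → <-30, -3, 7>
step 5: <-30, -3, 7> + <-5, -1, +3> → <-35, -4, 10>
step 6: <-35, -4, 10> + <-5, -1, +3> → <-40, -5, 13>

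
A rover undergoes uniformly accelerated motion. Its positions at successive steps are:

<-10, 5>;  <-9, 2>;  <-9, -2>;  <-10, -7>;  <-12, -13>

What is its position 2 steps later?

<-19, -28>

Successive displacements: <+1, -3>, <+0, -4>, <-1, -5>, <-2, -6> — each changes by <-1, -1>.
step 5: <-12, -13> + <-3, -7> → <-15, -20>
step 6: <-15, -20> + <-4, -8> → <-19, -28>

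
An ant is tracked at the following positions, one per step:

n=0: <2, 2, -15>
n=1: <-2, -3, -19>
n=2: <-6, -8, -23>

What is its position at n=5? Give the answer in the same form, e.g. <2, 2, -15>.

The position changes by <-4, -5, -4> every step.
step 3: <-6, -8, -23> + <-4, -5, -4> → <-10, -13, -27>
step 4: <-10, -13, -27> + <-4, -5, -4> → <-14, -18, -31>
step 5: <-14, -18, -31> + <-4, -5, -4> → <-18, -23, -35>

<-18, -23, -35>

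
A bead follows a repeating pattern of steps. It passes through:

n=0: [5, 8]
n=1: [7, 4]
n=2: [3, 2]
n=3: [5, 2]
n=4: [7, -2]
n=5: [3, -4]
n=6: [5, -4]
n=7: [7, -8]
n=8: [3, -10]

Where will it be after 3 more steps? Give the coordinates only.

[3, -16]

Step-to-step displacements: [+2, -4], [-4, -2], [+2, +0], [+2, -4], [-4, -2], [+2, +0], [+2, -4], [-4, -2] — a repeating cycle of length 3.
step 9: apply [+2, +0] → [5, -10]
step 10: apply [+2, -4] → [7, -14]
step 11: apply [-4, -2] → [3, -16]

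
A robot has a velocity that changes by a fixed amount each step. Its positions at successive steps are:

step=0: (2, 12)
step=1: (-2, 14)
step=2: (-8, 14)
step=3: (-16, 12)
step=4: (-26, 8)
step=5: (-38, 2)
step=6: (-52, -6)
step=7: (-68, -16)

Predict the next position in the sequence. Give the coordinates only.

(-86, -28)

Successive displacements: (-4, +2), (-6, +0), (-8, -2), (-10, -4), (-12, -6), (-14, -8), (-16, -10) — each changes by (-2, -2).
step 8: (-68, -16) + (-18, -12) → (-86, -28)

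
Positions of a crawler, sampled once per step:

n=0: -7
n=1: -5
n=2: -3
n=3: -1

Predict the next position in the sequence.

Each step adds +2 to the position.
step 4: -1 + 2 → 1

1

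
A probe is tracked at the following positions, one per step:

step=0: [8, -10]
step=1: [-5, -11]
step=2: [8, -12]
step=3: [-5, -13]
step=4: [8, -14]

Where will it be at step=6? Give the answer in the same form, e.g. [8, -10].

First: cycles through 8, -5 every 2 steps. Step 6 lands at position 0 of the cycle → 8.
Second: linear, -1 per step → -16 at step 6.

[8, -16]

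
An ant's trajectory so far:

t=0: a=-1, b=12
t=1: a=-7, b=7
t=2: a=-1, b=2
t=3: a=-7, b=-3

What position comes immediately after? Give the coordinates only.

A: cycles through -1, -7 every 2 steps. Step 4 lands at position 0 of the cycle → -1.
B: linear, -5 per step → -8 at step 4.

a=-1, b=-8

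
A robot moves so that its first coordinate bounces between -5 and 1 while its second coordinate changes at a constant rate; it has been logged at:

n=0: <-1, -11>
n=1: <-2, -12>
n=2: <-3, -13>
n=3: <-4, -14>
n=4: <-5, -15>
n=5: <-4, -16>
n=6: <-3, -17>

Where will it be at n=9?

<0, -20>

The first coordinate travels 1 per step and bounces off the walls at -5 and 1.
  step 7: -3 → -2
  step 8: -2 → -1
  step 9: -1 → 0
The second coordinate changes by -1 each step: at step 9 it is -20.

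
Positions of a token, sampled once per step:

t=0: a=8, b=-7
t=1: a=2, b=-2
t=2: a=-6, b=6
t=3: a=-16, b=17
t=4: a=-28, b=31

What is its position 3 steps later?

a=-76, b=91

Taking differences between consecutive positions: (-6, +5), (-8, +8), (-10, +11), (-12, +14). These grow by (-2, +3) each step.
step 5: a=-28, b=31 + (-14, +17) → a=-42, b=48
step 6: a=-42, b=48 + (-16, +20) → a=-58, b=68
step 7: a=-58, b=68 + (-18, +23) → a=-76, b=91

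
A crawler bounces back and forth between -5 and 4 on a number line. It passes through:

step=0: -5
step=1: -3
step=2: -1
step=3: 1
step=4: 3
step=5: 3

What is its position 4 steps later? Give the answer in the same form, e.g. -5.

-5

The value reflects between -5 and 4, moving 2 per step.
  step 6: 3 → 1
  step 7: 1 → -1
  step 8: -1 → -3
  step 9: -3 → -5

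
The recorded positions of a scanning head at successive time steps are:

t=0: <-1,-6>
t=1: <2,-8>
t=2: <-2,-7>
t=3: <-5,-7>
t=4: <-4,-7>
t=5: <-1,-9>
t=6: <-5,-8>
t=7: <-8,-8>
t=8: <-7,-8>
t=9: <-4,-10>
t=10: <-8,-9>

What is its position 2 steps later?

<-10,-9>

Differencing gives <+3,-2>, <-4,+1>, <-3,+0>, <+1,+0>, <+3,-2>, <-4,+1>, <-3,+0>, <+1,+0>, <+3,-2>, <-4,+1>. This is the pattern <+3,-2>, <-4,+1>, <-3,+0>, <+1,+0> repeated.
step 11: apply <-3,+0> → <-11,-9>
step 12: apply <+1,+0> → <-10,-9>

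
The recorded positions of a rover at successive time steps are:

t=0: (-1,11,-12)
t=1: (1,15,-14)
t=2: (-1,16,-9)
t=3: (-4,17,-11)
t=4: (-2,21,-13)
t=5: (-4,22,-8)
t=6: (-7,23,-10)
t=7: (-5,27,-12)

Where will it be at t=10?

(-8,33,-11)

The moves between consecutive positions are (+2,+4,-2), (-2,+1,+5), (-3,+1,-2), (+2,+4,-2), (-2,+1,+5), (-3,+1,-2), (+2,+4,-2); they repeat the 3-cycle [(+2,+4,-2), (-2,+1,+5), (-3,+1,-2)].
step 8: apply (-2,+1,+5) → (-7,28,-7)
step 9: apply (-3,+1,-2) → (-10,29,-9)
step 10: apply (+2,+4,-2) → (-8,33,-11)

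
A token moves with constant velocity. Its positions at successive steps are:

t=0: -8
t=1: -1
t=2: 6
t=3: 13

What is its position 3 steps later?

Constant displacement of +7 per step.
step 4: 13 + 7 → 20
step 5: 20 + 7 → 27
step 6: 27 + 7 → 34

34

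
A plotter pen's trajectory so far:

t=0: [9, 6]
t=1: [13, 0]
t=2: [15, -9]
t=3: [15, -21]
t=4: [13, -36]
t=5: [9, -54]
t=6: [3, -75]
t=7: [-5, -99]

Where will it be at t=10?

Successive displacements: [+4, -6], [+2, -9], [+0, -12], [-2, -15], [-4, -18], [-6, -21], [-8, -24] — each changes by [-2, -3].
step 8: [-5, -99] + [-10, -27] → [-15, -126]
step 9: [-15, -126] + [-12, -30] → [-27, -156]
step 10: [-27, -156] + [-14, -33] → [-41, -189]

[-41, -189]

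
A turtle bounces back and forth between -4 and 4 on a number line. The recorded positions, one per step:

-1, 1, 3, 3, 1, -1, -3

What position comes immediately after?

The value reflects between -4 and 4, moving 2 per step.
  step 7: -3 → -3

-3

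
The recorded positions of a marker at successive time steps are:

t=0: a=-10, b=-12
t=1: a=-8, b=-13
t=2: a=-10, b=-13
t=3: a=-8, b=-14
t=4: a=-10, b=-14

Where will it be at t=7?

Step-to-step displacements: (+2,-1), (-2,+0), (+2,-1), (-2,+0) — a repeating cycle of length 2.
step 5: apply (+2,-1) → a=-8, b=-15
step 6: apply (-2,+0) → a=-10, b=-15
step 7: apply (+2,-1) → a=-8, b=-16

a=-8, b=-16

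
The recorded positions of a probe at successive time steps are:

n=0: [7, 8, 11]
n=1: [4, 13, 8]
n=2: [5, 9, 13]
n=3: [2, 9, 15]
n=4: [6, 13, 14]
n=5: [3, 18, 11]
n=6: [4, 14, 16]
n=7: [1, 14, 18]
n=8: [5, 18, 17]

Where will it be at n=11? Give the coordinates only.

[0, 19, 21]

The moves between consecutive positions are [-3, +5, -3], [+1, -4, +5], [-3, +0, +2], [+4, +4, -1], [-3, +5, -3], [+1, -4, +5], [-3, +0, +2], [+4, +4, -1]; they repeat the 4-cycle [[-3, +5, -3], [+1, -4, +5], [-3, +0, +2], [+4, +4, -1]].
step 9: apply [-3, +5, -3] → [2, 23, 14]
step 10: apply [+1, -4, +5] → [3, 19, 19]
step 11: apply [-3, +0, +2] → [0, 19, 21]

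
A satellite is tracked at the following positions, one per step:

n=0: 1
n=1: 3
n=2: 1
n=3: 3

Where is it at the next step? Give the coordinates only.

Step-to-step displacements: +2, -2, +2; each is -1× the previous.
step 4: 3 − 2 → 1

1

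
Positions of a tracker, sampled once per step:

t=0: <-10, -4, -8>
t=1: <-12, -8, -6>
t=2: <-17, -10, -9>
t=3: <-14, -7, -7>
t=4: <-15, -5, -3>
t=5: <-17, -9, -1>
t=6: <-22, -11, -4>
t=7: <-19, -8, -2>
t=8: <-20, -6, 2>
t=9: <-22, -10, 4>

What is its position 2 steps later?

The moves between consecutive positions are <-2, -4, +2>, <-5, -2, -3>, <+3, +3, +2>, <-1, +2, +4>, <-2, -4, +2>, <-5, -2, -3>, <+3, +3, +2>, <-1, +2, +4>, <-2, -4, +2>; they repeat the 4-cycle [<-2, -4, +2>, <-5, -2, -3>, <+3, +3, +2>, <-1, +2, +4>].
step 10: apply <-5, -2, -3> → <-27, -12, 1>
step 11: apply <+3, +3, +2> → <-24, -9, 3>

<-24, -9, 3>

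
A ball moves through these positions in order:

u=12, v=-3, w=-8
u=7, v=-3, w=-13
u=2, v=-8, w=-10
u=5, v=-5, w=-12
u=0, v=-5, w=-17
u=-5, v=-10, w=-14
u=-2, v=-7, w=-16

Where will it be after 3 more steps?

u=-9, v=-9, w=-20

Step-to-step displacements: (-5,+0,-5), (-5,-5,+3), (+3,+3,-2), (-5,+0,-5), (-5,-5,+3), (+3,+3,-2) — a repeating cycle of length 3.
step 7: apply (-5,+0,-5) → u=-7, v=-7, w=-21
step 8: apply (-5,-5,+3) → u=-12, v=-12, w=-18
step 9: apply (+3,+3,-2) → u=-9, v=-9, w=-20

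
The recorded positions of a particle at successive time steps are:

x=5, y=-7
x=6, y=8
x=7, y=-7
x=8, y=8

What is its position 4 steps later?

x=12, y=8

X: linear, +1 per step → 12 at step 7.
Y: cycles through -7, 8 every 2 steps. Step 7 lands at position 1 of the cycle → 8.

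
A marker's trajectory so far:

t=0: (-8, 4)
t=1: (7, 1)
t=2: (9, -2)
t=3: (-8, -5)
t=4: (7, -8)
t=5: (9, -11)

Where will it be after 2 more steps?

First: cycles through -8, 7, 9 every 3 steps. Step 7 lands at position 1 of the cycle → 7.
Second: linear, -3 per step → -17 at step 7.

(7, -17)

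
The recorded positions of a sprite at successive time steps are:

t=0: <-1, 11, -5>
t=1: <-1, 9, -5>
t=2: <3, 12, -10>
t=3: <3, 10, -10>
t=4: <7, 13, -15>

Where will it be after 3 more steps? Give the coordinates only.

<11, 12, -20>

Step-to-step displacements: <+0, -2, +0>, <+4, +3, -5>, <+0, -2, +0>, <+4, +3, -5> — a repeating cycle of length 2.
step 5: apply <+0, -2, +0> → <7, 11, -15>
step 6: apply <+4, +3, -5> → <11, 14, -20>
step 7: apply <+0, -2, +0> → <11, 12, -20>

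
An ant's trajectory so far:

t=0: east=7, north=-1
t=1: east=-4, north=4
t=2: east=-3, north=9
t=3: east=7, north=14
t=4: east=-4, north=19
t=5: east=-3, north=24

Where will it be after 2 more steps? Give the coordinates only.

The east coordinate repeats the cycle [7, -4, -3] with period 3; step 7 mod 3 = 1, giving -4.
The north coordinate changes by +5 each step, so at step 7 it is -1 + 7·(5) = 34.

east=-4, north=34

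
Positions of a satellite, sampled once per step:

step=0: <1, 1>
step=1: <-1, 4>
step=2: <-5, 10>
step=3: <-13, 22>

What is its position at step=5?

<-61, 94>

Consecutive displacements <-2, +3>, <-4, +6>, <-8, +12> scale by a factor of 2 each step.
step 4: <-13, 22> + <-16, +24> → <-29, 46>
step 5: <-29, 46> + <-32, +48> → <-61, 94>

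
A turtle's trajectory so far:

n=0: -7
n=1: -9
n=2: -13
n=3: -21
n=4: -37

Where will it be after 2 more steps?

-133

Step-to-step displacements: -2, -4, -8, -16; each is 2× the previous.
step 5: -37 − 32 → -69
step 6: -69 − 64 → -133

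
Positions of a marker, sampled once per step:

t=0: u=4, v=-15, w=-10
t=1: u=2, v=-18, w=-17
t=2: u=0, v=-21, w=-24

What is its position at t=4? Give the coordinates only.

u=-4, v=-27, w=-38

Each step adds (-2, -3, -7) to the position.
step 3: u=0, v=-21, w=-24 + (-2, -3, -7) → u=-2, v=-24, w=-31
step 4: u=-2, v=-24, w=-31 + (-2, -3, -7) → u=-4, v=-27, w=-38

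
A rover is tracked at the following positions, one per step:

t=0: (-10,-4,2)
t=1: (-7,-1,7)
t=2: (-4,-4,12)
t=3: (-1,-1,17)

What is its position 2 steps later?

The first coordinate changes by +3 each step, so at step 5 it is -10 + 5·(3) = 5.
The second coordinate repeats the cycle [-4, -1] with period 2; step 5 mod 2 = 1, giving -1.
The third coordinate changes by +5 each step, so at step 5 it is 2 + 5·(5) = 27.

(5,-1,27)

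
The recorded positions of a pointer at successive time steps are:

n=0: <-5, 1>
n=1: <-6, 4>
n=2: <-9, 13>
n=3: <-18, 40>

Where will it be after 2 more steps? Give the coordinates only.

Step-to-step displacements: <-1, +3>, <-3, +9>, <-9, +27>; each is 3× the previous.
step 4: <-18, 40> + <-27, +81> → <-45, 121>
step 5: <-45, 121> + <-81, +243> → <-126, 364>

<-126, 364>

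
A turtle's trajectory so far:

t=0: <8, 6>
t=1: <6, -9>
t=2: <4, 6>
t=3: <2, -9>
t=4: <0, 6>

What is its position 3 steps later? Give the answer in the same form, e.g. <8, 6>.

First: linear, -2 per step → -6 at step 7.
Second: cycles through 6, -9 every 2 steps. Step 7 lands at position 1 of the cycle → -9.

<-6, -9>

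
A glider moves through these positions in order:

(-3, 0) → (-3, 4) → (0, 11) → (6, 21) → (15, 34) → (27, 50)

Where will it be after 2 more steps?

(60, 91)

First differences are (+0, +4), (+3, +7), (+6, +10), (+9, +13), (+12, +16); their common second difference is (+3, +3) (constant acceleration).
step 6: (27, 50) + (+15, +19) → (42, 69)
step 7: (42, 69) + (+18, +22) → (60, 91)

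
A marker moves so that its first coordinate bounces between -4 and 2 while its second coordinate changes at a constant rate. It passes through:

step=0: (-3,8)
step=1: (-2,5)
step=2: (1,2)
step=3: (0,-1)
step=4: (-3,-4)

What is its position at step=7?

The first coordinate reflects between -4 and 2, moving 3 per step.
  step 5: -3 → -2
  step 6: -2 → 1
  step 7: 1 → 0
The second coordinate changes by -3 each step: at step 7 it is -13.

(0,-13)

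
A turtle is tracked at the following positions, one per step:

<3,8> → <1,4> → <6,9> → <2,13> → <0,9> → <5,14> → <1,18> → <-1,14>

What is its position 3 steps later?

Step-to-step displacements: <-2,-4>, <+5,+5>, <-4,+4>, <-2,-4>, <+5,+5>, <-4,+4>, <-2,-4> — a repeating cycle of length 3.
step 8: apply <+5,+5> → <4,19>
step 9: apply <-4,+4> → <0,23>
step 10: apply <-2,-4> → <-2,19>

<-2,19>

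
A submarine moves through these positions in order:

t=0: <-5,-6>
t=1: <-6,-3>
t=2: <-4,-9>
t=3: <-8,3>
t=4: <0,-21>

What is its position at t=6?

Consecutive displacements <-1,+3>, <+2,-6>, <-4,+12>, <+8,-24> scale by a factor of -2 each step.
step 5: <0,-21> + <-16,+48> → <-16,27>
step 6: <-16,27> + <+32,-96> → <16,-69>

<16,-69>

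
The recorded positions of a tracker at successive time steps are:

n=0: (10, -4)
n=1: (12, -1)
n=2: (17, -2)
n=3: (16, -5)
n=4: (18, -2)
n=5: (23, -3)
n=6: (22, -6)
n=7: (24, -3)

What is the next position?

The moves between consecutive positions are (+2, +3), (+5, -1), (-1, -3), (+2, +3), (+5, -1), (-1, -3), (+2, +3); they repeat the 3-cycle [(+2, +3), (+5, -1), (-1, -3)].
step 8: apply (+5, -1) → (29, -4)

(29, -4)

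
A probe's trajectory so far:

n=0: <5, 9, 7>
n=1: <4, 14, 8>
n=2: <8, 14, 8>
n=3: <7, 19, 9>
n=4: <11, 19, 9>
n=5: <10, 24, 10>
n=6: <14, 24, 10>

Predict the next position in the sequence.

Differencing gives <-1, +5, +1>, <+4, +0, +0>, <-1, +5, +1>, <+4, +0, +0>, <-1, +5, +1>, <+4, +0, +0>. This is the pattern <-1, +5, +1>, <+4, +0, +0> repeated.
step 7: apply <-1, +5, +1> → <13, 29, 11>

<13, 29, 11>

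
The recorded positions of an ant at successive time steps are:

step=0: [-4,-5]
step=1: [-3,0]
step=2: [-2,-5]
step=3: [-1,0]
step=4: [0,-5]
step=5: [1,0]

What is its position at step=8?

[4,-5]

First: linear, +1 per step → 4 at step 8.
Second: cycles through -5, 0 every 2 steps. Step 8 lands at position 0 of the cycle → -5.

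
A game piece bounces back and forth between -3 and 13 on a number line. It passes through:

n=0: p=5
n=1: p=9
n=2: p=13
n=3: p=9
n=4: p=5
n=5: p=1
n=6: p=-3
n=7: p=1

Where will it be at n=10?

p=13

The value travels 4 per step and bounces off the walls at -3 and 13.
  step 8: 1 → 5
  step 9: 5 → 9
  step 10: 9 → 13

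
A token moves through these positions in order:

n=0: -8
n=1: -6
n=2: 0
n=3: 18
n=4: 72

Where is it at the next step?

234

The jumps are +2, +6, +18, +54 — a geometric progression with ratio 3.
step 5: 72 + 162 → 234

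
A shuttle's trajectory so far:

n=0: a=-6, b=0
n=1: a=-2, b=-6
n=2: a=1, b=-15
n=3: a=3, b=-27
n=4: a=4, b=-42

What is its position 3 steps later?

a=1, b=-105

First differences are (+4, -6), (+3, -9), (+2, -12), (+1, -15); their common second difference is (-1, -3) (constant acceleration).
step 5: a=4, b=-42 + (+0, -18) → a=4, b=-60
step 6: a=4, b=-60 + (-1, -21) → a=3, b=-81
step 7: a=3, b=-81 + (-2, -24) → a=1, b=-105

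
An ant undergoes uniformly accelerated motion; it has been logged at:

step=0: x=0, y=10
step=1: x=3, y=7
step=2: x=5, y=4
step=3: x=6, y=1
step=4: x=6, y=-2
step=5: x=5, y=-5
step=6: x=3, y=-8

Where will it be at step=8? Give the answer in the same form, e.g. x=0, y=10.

Successive displacements: (+3, -3), (+2, -3), (+1, -3), (+0, -3), (-1, -3), (-2, -3) — each changes by (-1, +0).
step 7: x=3, y=-8 + (-3, -3) → x=0, y=-11
step 8: x=0, y=-11 + (-4, -3) → x=-4, y=-14

x=-4, y=-14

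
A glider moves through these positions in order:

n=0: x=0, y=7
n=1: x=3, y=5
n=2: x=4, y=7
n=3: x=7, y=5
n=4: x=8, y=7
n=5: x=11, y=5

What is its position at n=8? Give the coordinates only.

x=16, y=7

Step-to-step displacements: (+3,-2), (+1,+2), (+3,-2), (+1,+2), (+3,-2) — a repeating cycle of length 2.
step 6: apply (+1,+2) → x=12, y=7
step 7: apply (+3,-2) → x=15, y=5
step 8: apply (+1,+2) → x=16, y=7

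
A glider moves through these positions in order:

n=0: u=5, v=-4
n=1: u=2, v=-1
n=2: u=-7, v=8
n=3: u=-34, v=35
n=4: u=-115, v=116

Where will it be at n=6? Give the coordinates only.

u=-1087, v=1088

Consecutive displacements (-3, +3), (-9, +9), (-27, +27), (-81, +81) scale by a factor of 3 each step.
step 5: u=-115, v=116 + (-243, +243) → u=-358, v=359
step 6: u=-358, v=359 + (-729, +729) → u=-1087, v=1088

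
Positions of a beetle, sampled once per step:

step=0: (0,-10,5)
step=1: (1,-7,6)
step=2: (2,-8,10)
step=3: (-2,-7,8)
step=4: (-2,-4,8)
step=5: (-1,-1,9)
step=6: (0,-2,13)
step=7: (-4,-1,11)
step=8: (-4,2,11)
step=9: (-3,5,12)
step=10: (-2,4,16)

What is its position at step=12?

Step-to-step displacements: (+1,+3,+1), (+1,-1,+4), (-4,+1,-2), (+0,+3,+0), (+1,+3,+1), (+1,-1,+4), (-4,+1,-2), (+0,+3,+0), (+1,+3,+1), (+1,-1,+4) — a repeating cycle of length 4.
step 11: apply (-4,+1,-2) → (-6,5,14)
step 12: apply (+0,+3,+0) → (-6,8,14)

(-6,8,14)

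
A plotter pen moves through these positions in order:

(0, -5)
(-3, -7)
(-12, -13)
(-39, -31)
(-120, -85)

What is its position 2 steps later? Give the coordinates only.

Step-to-step displacements: (-3, -2), (-9, -6), (-27, -18), (-81, -54); each is 3× the previous.
step 5: (-120, -85) + (-243, -162) → (-363, -247)
step 6: (-363, -247) + (-729, -486) → (-1092, -733)

(-1092, -733)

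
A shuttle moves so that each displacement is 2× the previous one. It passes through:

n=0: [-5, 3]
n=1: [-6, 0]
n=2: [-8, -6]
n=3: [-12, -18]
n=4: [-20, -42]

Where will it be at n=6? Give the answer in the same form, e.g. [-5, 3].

[-68, -186]

The jumps are [-1, -3], [-2, -6], [-4, -12], [-8, -24] — a geometric progression with ratio 2.
step 5: [-20, -42] + [-16, -48] → [-36, -90]
step 6: [-36, -90] + [-32, -96] → [-68, -186]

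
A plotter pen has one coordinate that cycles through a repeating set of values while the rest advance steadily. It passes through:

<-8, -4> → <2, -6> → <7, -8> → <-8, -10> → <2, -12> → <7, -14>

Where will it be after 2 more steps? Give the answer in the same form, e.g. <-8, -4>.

The first coordinate repeats the cycle [-8, 2, 7] with period 3; step 7 mod 3 = 1, giving 2.
The second coordinate changes by -2 each step, so at step 7 it is -4 + 7·(-2) = -18.

<2, -18>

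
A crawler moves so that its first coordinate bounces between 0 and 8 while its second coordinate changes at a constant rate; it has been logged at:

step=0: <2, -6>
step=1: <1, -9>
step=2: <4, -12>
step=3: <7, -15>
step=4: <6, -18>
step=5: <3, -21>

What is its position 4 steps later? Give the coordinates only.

The first coordinate travels 3 per step and bounces off the walls at 0 and 8.
  step 6: 3 → 0
  step 7: 0 → 3
  step 8: 3 → 6
  step 9: 6 → 7
The second coordinate changes by -3 each step: at step 9 it is -33.

<7, -33>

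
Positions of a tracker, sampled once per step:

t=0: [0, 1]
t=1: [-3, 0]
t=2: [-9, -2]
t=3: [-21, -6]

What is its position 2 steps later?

[-93, -30]

Consecutive displacements [-3, -1], [-6, -2], [-12, -4] scale by a factor of 2 each step.
step 4: [-21, -6] + [-24, -8] → [-45, -14]
step 5: [-45, -14] + [-48, -16] → [-93, -30]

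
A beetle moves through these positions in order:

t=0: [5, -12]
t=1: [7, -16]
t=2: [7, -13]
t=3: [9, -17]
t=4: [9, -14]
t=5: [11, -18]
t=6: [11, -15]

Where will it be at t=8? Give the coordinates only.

[13, -16]

Differencing gives [+2, -4], [+0, +3], [+2, -4], [+0, +3], [+2, -4], [+0, +3]. This is the pattern [+2, -4], [+0, +3] repeated.
step 7: apply [+2, -4] → [13, -19]
step 8: apply [+0, +3] → [13, -16]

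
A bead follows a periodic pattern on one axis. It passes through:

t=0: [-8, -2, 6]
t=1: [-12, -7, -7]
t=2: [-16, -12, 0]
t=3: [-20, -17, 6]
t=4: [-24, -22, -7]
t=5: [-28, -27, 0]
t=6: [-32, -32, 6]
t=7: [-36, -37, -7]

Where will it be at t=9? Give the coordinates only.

First: linear, -4 per step → -44 at step 9.
Second: linear, -5 per step → -47 at step 9.
Third: cycles through 6, -7, 0 every 3 steps. Step 9 lands at position 0 of the cycle → 6.

[-44, -47, 6]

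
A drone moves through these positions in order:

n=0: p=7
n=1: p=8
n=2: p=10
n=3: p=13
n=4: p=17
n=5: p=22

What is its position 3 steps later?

Successive displacements: +1, +2, +3, +4, +5 — each changes by +1.
step 6: 22 + 6 → p=28
step 7: 28 + 7 → p=35
step 8: 35 + 8 → p=43

p=43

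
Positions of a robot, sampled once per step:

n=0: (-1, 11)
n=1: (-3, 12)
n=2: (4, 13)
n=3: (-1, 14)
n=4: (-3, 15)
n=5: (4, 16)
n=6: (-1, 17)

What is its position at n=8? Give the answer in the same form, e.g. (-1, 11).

(4, 19)

The first coordinate repeats the cycle [-1, -3, 4] with period 3; step 8 mod 3 = 2, giving 4.
The second coordinate changes by +1 each step, so at step 8 it is 11 + 8·(1) = 19.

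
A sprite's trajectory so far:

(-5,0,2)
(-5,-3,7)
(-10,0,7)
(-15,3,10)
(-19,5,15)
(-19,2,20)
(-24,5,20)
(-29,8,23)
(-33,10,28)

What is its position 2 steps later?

(-38,10,33)

The moves between consecutive positions are (+0,-3,+5), (-5,+3,+0), (-5,+3,+3), (-4,+2,+5), (+0,-3,+5), (-5,+3,+0), (-5,+3,+3), (-4,+2,+5); they repeat the 4-cycle [(+0,-3,+5), (-5,+3,+0), (-5,+3,+3), (-4,+2,+5)].
step 9: apply (+0,-3,+5) → (-33,7,33)
step 10: apply (-5,+3,+0) → (-38,10,33)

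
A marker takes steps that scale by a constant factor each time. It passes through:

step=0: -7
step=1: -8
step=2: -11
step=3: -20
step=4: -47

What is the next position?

-128

Step-to-step displacements: -1, -3, -9, -27; each is 3× the previous.
step 5: -47 − 81 → -128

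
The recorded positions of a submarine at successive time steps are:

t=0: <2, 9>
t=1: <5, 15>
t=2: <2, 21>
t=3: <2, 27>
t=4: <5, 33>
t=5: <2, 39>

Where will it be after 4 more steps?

First: cycles through 2, 5, 2 every 3 steps. Step 9 lands at position 0 of the cycle → 2.
Second: linear, +6 per step → 63 at step 9.

<2, 63>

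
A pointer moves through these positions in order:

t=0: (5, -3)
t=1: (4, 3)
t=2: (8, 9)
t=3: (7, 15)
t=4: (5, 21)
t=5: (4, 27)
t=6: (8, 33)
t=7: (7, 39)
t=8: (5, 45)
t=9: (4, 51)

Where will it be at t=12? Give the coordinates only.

(5, 69)

First: cycles through 5, 4, 8, 7 every 4 steps. Step 12 lands at position 0 of the cycle → 5.
Second: linear, +6 per step → 69 at step 12.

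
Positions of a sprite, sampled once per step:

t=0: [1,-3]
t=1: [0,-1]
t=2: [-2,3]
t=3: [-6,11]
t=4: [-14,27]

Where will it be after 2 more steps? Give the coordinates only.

Step-to-step displacements: [-1,+2], [-2,+4], [-4,+8], [-8,+16]; each is 2× the previous.
step 5: [-14,27] + [-16,+32] → [-30,59]
step 6: [-30,59] + [-32,+64] → [-62,123]

[-62,123]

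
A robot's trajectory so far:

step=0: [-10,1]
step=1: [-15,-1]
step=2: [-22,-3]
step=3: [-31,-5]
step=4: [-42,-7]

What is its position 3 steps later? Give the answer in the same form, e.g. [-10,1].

First differences are [-5,-2], [-7,-2], [-9,-2], [-11,-2]; their common second difference is [-2,+0] (constant acceleration).
step 5: [-42,-7] + [-13,-2] → [-55,-9]
step 6: [-55,-9] + [-15,-2] → [-70,-11]
step 7: [-70,-11] + [-17,-2] → [-87,-13]

[-87,-13]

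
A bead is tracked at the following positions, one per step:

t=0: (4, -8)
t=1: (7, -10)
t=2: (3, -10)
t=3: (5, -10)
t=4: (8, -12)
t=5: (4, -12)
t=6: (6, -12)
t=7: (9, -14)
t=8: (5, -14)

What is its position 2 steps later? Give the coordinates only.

The moves between consecutive positions are (+3, -2), (-4, +0), (+2, +0), (+3, -2), (-4, +0), (+2, +0), (+3, -2), (-4, +0); they repeat the 3-cycle [(+3, -2), (-4, +0), (+2, +0)].
step 9: apply (+2, +0) → (7, -14)
step 10: apply (+3, -2) → (10, -16)

(10, -16)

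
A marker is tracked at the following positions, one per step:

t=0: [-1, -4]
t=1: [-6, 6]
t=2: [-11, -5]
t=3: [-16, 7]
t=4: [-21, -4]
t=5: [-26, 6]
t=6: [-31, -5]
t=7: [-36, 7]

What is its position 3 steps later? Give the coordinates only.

[-51, -5]

First: linear, -5 per step → -51 at step 10.
Second: cycles through -4, 6, -5, 7 every 4 steps. Step 10 lands at position 2 of the cycle → -5.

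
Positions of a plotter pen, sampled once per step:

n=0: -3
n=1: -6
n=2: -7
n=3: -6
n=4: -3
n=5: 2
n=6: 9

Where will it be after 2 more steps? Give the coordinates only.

29

First differences are -3, -1, +1, +3, +5, +7; their common second difference is +2 (constant acceleration).
step 7: 9 + 9 → 18
step 8: 18 + 11 → 29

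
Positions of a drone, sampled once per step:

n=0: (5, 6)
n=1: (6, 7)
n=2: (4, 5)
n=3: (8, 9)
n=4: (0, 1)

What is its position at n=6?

Consecutive displacements (+1, +1), (-2, -2), (+4, +4), (-8, -8) scale by a factor of -2 each step.
step 5: (0, 1) + (+16, +16) → (16, 17)
step 6: (16, 17) + (-32, -32) → (-16, -15)

(-16, -15)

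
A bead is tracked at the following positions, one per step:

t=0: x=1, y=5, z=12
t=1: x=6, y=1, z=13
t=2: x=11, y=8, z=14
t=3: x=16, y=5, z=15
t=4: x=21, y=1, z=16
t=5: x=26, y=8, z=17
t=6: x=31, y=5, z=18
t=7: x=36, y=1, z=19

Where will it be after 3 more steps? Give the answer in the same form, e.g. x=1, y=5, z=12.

The x coordinate changes by +5 each step, so at step 10 it is 1 + 10·(5) = 51.
The y coordinate repeats the cycle [5, 1, 8] with period 3; step 10 mod 3 = 1, giving 1.
The z coordinate changes by +1 each step, so at step 10 it is 12 + 10·(1) = 22.

x=51, y=1, z=22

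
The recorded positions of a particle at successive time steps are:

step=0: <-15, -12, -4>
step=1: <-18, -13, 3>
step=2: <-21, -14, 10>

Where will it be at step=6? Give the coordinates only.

Constant displacement of <-3, -1, +7> per step.
step 3: <-21, -14, 10> + <-3, -1, +7> → <-24, -15, 17>
step 4: <-24, -15, 17> + <-3, -1, +7> → <-27, -16, 24>
step 5: <-27, -16, 24> + <-3, -1, +7> → <-30, -17, 31>
step 6: <-30, -17, 31> + <-3, -1, +7> → <-33, -18, 38>

<-33, -18, 38>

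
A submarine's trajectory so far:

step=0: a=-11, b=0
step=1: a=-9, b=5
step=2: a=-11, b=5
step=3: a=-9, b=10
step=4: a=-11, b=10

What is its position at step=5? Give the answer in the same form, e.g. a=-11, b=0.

a=-9, b=15

The moves between consecutive positions are (+2, +5), (-2, +0), (+2, +5), (-2, +0); they repeat the 2-cycle [(+2, +5), (-2, +0)].
step 5: apply (+2, +5) → a=-9, b=15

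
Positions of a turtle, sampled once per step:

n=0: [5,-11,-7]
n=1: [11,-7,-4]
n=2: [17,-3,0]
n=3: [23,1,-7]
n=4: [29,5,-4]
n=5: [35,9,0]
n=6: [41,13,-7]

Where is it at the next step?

[47,17,-4]

First: linear, +6 per step → 47 at step 7.
Second: linear, +4 per step → 17 at step 7.
Third: cycles through -7, -4, 0 every 3 steps. Step 7 lands at position 1 of the cycle → -4.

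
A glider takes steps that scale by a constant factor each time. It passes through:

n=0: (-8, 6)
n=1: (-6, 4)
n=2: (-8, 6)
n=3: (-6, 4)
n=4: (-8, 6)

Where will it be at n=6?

The jumps are (+2, -2), (-2, +2), (+2, -2), (-2, +2) — a geometric progression with ratio -1.
step 5: (-8, 6) + (+2, -2) → (-6, 4)
step 6: (-6, 4) + (-2, +2) → (-8, 6)

(-8, 6)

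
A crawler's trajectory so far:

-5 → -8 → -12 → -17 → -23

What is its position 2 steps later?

-38

Taking differences between consecutive positions: -3, -4, -5, -6. These grow by -1 each step.
step 5: -23 − 7 → -30
step 6: -30 − 8 → -38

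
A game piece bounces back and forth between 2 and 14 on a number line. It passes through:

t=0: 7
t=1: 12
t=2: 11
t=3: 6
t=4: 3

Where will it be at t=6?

The value reflects between 2 and 14, moving 5 per step.
  step 5: 3 → 8
  step 6: 8 → 13

13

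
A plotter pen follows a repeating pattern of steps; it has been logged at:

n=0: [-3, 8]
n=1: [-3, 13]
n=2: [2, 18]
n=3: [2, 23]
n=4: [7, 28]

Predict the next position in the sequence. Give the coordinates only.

[7, 33]

Step-to-step displacements: [+0, +5], [+5, +5], [+0, +5], [+5, +5] — a repeating cycle of length 2.
step 5: apply [+0, +5] → [7, 33]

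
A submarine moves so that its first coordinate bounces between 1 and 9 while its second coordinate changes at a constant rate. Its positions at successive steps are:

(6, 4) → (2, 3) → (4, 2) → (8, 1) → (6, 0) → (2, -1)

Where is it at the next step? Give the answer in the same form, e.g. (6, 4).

The first coordinate travels 4 per step and bounces off the walls at 1 and 9.
  step 6: 2 → 4
The second coordinate changes by -1 each step: at step 6 it is -2.

(4, -2)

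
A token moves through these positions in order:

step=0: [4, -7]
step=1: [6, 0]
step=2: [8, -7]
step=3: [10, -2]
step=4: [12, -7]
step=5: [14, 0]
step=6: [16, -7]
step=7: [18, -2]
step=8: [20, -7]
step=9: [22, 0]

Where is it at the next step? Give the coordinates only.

[24, -7]

The first coordinate changes by +2 each step, so at step 10 it is 4 + 10·(2) = 24.
The second coordinate repeats the cycle [-7, 0, -7, -2] with period 4; step 10 mod 4 = 2, giving -7.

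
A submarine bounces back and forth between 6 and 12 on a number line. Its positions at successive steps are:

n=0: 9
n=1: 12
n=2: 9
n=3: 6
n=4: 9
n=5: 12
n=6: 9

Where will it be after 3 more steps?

12

The value reflects between 6 and 12, moving 3 per step.
  step 7: 9 → 6
  step 8: 6 → 9
  step 9: 9 → 12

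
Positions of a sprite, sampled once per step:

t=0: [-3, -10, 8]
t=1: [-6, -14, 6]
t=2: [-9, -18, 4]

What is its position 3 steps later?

[-18, -30, -2]

Constant displacement of [-3, -4, -2] per step.
step 3: [-9, -18, 4] + [-3, -4, -2] → [-12, -22, 2]
step 4: [-12, -22, 2] + [-3, -4, -2] → [-15, -26, 0]
step 5: [-15, -26, 0] + [-3, -4, -2] → [-18, -30, -2]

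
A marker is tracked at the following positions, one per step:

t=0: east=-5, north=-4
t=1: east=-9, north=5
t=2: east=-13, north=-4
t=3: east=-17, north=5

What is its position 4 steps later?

East: linear, -4 per step → -33 at step 7.
North: cycles through -4, 5 every 2 steps. Step 7 lands at position 1 of the cycle → 5.

east=-33, north=5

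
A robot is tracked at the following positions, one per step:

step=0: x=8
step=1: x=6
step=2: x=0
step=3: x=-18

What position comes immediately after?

The jumps are -2, -6, -18 — a geometric progression with ratio 3.
step 4: -18 − 54 → x=-72

x=-72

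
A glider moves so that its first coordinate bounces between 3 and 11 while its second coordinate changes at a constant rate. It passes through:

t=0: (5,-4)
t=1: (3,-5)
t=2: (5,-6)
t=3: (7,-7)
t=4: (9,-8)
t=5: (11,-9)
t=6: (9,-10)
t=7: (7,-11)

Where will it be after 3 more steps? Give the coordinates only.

The first coordinate reflects between 3 and 11, moving 2 per step.
  step 8: 7 → 5
  step 9: 5 → 3
  step 10: 3 → 5
The second coordinate changes by -1 each step: at step 10 it is -14.

(5,-14)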